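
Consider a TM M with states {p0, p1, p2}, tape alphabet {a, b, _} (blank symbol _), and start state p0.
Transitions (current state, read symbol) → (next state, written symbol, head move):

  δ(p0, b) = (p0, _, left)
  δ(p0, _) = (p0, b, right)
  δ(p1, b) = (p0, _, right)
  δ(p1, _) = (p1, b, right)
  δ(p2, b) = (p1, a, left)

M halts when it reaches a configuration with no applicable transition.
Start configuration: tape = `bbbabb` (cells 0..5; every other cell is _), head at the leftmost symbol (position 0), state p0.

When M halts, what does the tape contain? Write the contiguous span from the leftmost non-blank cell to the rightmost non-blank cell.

p0 | ___[b]bbabb   read b → write _, move left, go to p0
p0 | __[_]_bbabb   read _ → write b, move right, go to p0
p0 | __b[_]bbabb   read _ → write b, move right, go to p0
p0 | __bb[b]babb   read b → write _, move left, go to p0
p0 | __b[b]_babb   read b → write _, move left, go to p0
p0 | __[b]__babb   read b → write _, move left, go to p0
p0 | _[_]___babb   read _ → write b, move right, go to p0
p0 | _b[_]__babb   read _ → write b, move right, go to p0
p0 | _bb[_]_babb   read _ → write b, move right, go to p0
p0 | _bbb[_]babb   read _ → write b, move right, go to p0
p0 | _bbbb[b]abb   read b → write _, move left, go to p0
p0 | _bbb[b]_abb   read b → write _, move left, go to p0
p0 | _bb[b]__abb   read b → write _, move left, go to p0
p0 | _b[b]___abb   read b → write _, move left, go to p0
p0 | _[b]____abb   read b → write _, move left, go to p0
p0 | [_]_____abb   read _ → write b, move right, go to p0
p0 | b[_]____abb   read _ → write b, move right, go to p0
p0 | bb[_]___abb   read _ → write b, move right, go to p0
p0 | bbb[_]__abb   read _ → write b, move right, go to p0
p0 | bbbb[_]_abb   read _ → write b, move right, go to p0
p0 | bbbbb[_]abb   read _ → write b, move right, go to p0
p0 | bbbbbb[a]bb
The non-blank tape span at halt is bbbbbbabb.

bbbbbbabb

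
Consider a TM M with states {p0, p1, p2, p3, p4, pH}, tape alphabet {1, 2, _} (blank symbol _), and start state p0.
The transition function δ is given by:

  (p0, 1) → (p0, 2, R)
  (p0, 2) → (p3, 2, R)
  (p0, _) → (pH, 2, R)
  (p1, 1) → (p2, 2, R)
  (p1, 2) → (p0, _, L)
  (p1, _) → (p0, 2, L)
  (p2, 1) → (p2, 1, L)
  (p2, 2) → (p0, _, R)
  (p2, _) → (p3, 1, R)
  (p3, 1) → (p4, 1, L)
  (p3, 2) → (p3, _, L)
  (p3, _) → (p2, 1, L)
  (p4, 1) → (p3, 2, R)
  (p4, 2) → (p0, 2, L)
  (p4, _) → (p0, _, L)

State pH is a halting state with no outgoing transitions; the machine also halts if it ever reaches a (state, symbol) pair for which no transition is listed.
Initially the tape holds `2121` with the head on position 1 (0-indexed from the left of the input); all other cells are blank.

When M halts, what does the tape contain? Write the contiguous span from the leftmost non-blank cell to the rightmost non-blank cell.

p0 | ___2[1]21   read 1 → write 2, move R, go to p0
p0 | ___22[2]1   read 2 → write 2, move R, go to p3
p3 | ___222[1]   read 1 → write 1, move L, go to p4
p4 | ___22[2]1   read 2 → write 2, move L, go to p0
p0 | ___2[2]21   read 2 → write 2, move R, go to p3
p3 | ___22[2]1   read 2 → write _, move L, go to p3
p3 | ___2[2]_1   read 2 → write _, move L, go to p3
p3 | ___[2]__1   read 2 → write _, move L, go to p3
p3 | __[_]___1   read _ → write 1, move L, go to p2
p2 | _[_]1___1   read _ → write 1, move R, go to p3
p3 | _1[1]___1   read 1 → write 1, move L, go to p4
p4 | _[1]1___1   read 1 → write 2, move R, go to p3
p3 | _2[1]___1   read 1 → write 1, move L, go to p4
p4 | _[2]1___1   read 2 → write 2, move L, go to p0
p0 | [_]21___1   read _ → write 2, move R, go to pH
pH | 2[2]1___1
The non-blank tape span at halt is 221___1.

221___1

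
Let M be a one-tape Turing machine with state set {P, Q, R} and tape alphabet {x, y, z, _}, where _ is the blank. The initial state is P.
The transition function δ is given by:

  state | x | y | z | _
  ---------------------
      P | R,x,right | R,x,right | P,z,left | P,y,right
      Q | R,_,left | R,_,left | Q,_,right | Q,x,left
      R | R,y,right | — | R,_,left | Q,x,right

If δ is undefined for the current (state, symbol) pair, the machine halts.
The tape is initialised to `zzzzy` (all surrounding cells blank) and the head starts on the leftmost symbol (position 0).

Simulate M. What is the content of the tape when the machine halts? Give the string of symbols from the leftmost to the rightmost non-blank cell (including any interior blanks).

yyyyy_x

state=P head=0 tape=_[z]zzzy_   (P,z)→(P,z,left)
state=P head=-1 tape=[_]zzzzy_   (P,_)→(P,y,right)
state=P head=0 tape=y[z]zzzy_   (P,z)→(P,z,left)
state=P head=-1 tape=[y]zzzzy_   (P,y)→(R,x,right)
state=R head=0 tape=x[z]zzzy_   (R,z)→(R,_,left)
state=R head=-1 tape=[x]_zzzy_   (R,x)→(R,y,right)
state=R head=0 tape=y[_]zzzy_   (R,_)→(Q,x,right)
state=Q head=1 tape=yx[z]zzy_   (Q,z)→(Q,_,right)
state=Q head=2 tape=yx_[z]zy_   (Q,z)→(Q,_,right)
state=Q head=3 tape=yx__[z]y_   (Q,z)→(Q,_,right)
state=Q head=4 tape=yx___[y]_   (Q,y)→(R,_,left)
state=R head=3 tape=yx__[_]__   (R,_)→(Q,x,right)
state=Q head=4 tape=yx__x[_]_   (Q,_)→(Q,x,left)
state=Q head=3 tape=yx__[x]x_   (Q,x)→(R,_,left)
state=R head=2 tape=yx_[_]_x_   (R,_)→(Q,x,right)
state=Q head=3 tape=yx_x[_]x_   (Q,_)→(Q,x,left)
state=Q head=2 tape=yx_[x]xx_   (Q,x)→(R,_,left)
state=R head=1 tape=yx[_]_xx_   (R,_)→(Q,x,right)
state=Q head=2 tape=yxx[_]xx_   (Q,_)→(Q,x,left)
state=Q head=1 tape=yx[x]xxx_   (Q,x)→(R,_,left)
state=R head=0 tape=y[x]_xxx_   (R,x)→(R,y,right)
state=R head=1 tape=yy[_]xxx_   (R,_)→(Q,x,right)
state=Q head=2 tape=yyx[x]xx_   (Q,x)→(R,_,left)
state=R head=1 tape=yy[x]_xx_   (R,x)→(R,y,right)
state=R head=2 tape=yyy[_]xx_   (R,_)→(Q,x,right)
state=Q head=3 tape=yyyx[x]x_   (Q,x)→(R,_,left)
state=R head=2 tape=yyy[x]_x_   (R,x)→(R,y,right)
state=R head=3 tape=yyyy[_]x_   (R,_)→(Q,x,right)
state=Q head=4 tape=yyyyx[x]_   (Q,x)→(R,_,left)
state=R head=3 tape=yyyy[x]__   (R,x)→(R,y,right)
state=R head=4 tape=yyyyy[_]_   (R,_)→(Q,x,right)
state=Q head=5 tape=yyyyyx[_]   (Q,_)→(Q,x,left)
state=Q head=4 tape=yyyyy[x]x   (Q,x)→(R,_,left)
state=R head=3 tape=yyyy[y]_x
The non-blank tape span at halt is yyyyy_x.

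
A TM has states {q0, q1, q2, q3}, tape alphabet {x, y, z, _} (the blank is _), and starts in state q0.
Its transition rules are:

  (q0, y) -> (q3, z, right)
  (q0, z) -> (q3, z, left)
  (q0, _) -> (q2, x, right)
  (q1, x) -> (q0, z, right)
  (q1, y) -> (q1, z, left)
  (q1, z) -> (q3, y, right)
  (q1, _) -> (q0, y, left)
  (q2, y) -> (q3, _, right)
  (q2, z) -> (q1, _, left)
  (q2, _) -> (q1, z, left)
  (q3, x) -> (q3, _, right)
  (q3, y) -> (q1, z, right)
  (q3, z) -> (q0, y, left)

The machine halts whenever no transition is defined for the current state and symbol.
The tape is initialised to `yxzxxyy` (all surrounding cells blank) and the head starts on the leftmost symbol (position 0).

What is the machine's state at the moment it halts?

state=q0 head=0 tape=[y]xzxxyy__   (q0,y)→(q3,z,right)
state=q3 head=1 tape=z[x]zxxyy__   (q3,x)→(q3,_,right)
state=q3 head=2 tape=z_[z]xxyy__   (q3,z)→(q0,y,left)
state=q0 head=1 tape=z[_]yxxyy__   (q0,_)→(q2,x,right)
state=q2 head=2 tape=zx[y]xxyy__   (q2,y)→(q3,_,right)
state=q3 head=3 tape=zx_[x]xyy__   (q3,x)→(q3,_,right)
state=q3 head=4 tape=zx__[x]yy__   (q3,x)→(q3,_,right)
state=q3 head=5 tape=zx___[y]y__   (q3,y)→(q1,z,right)
state=q1 head=6 tape=zx___z[y]__   (q1,y)→(q1,z,left)
state=q1 head=5 tape=zx___[z]z__   (q1,z)→(q3,y,right)
state=q3 head=6 tape=zx___y[z]__   (q3,z)→(q0,y,left)
state=q0 head=5 tape=zx___[y]y__   (q0,y)→(q3,z,right)
state=q3 head=6 tape=zx___z[y]__   (q3,y)→(q1,z,right)
state=q1 head=7 tape=zx___zz[_]_   (q1,_)→(q0,y,left)
state=q0 head=6 tape=zx___z[z]y_   (q0,z)→(q3,z,left)
state=q3 head=5 tape=zx___[z]zy_   (q3,z)→(q0,y,left)
state=q0 head=4 tape=zx__[_]yzy_   (q0,_)→(q2,x,right)
state=q2 head=5 tape=zx__x[y]zy_   (q2,y)→(q3,_,right)
state=q3 head=6 tape=zx__x_[z]y_   (q3,z)→(q0,y,left)
state=q0 head=5 tape=zx__x[_]yy_   (q0,_)→(q2,x,right)
state=q2 head=6 tape=zx__xx[y]y_   (q2,y)→(q3,_,right)
state=q3 head=7 tape=zx__xx_[y]_   (q3,y)→(q1,z,right)
state=q1 head=8 tape=zx__xx_z[_]   (q1,_)→(q0,y,left)
state=q0 head=7 tape=zx__xx_[z]y   (q0,z)→(q3,z,left)
state=q3 head=6 tape=zx__xx[_]zy
No transition is defined for (q3, _); M halts in state q3.

q3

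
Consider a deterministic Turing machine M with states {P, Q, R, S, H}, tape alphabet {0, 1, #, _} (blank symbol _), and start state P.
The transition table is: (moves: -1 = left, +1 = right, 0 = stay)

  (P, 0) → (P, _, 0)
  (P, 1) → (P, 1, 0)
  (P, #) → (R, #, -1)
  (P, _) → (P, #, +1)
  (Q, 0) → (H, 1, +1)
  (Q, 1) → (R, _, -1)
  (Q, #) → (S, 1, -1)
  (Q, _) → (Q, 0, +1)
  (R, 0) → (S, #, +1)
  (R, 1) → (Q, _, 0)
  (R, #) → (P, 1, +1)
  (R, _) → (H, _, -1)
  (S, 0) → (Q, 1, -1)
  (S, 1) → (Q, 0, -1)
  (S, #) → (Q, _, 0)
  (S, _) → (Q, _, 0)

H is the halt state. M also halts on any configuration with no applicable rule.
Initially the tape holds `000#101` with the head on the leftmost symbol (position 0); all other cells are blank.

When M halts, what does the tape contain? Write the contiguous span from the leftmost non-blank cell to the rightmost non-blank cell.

####011

state=P head=0 tape=[0]00#101   (P,0)→(P,_,0)
state=P head=0 tape=[_]00#101   (P,_)→(P,#,+1)
state=P head=1 tape=#[0]0#101   (P,0)→(P,_,0)
state=P head=1 tape=#[_]0#101   (P,_)→(P,#,+1)
state=P head=2 tape=##[0]#101   (P,0)→(P,_,0)
state=P head=2 tape=##[_]#101   (P,_)→(P,#,+1)
state=P head=3 tape=###[#]101   (P,#)→(R,#,-1)
state=R head=2 tape=##[#]#101   (R,#)→(P,1,+1)
state=P head=3 tape=##1[#]101   (P,#)→(R,#,-1)
state=R head=2 tape=##[1]#101   (R,1)→(Q,_,0)
state=Q head=2 tape=##[_]#101   (Q,_)→(Q,0,+1)
state=Q head=3 tape=##0[#]101   (Q,#)→(S,1,-1)
state=S head=2 tape=##[0]1101   (S,0)→(Q,1,-1)
state=Q head=1 tape=#[#]11101   (Q,#)→(S,1,-1)
state=S head=0 tape=[#]111101   (S,#)→(Q,_,0)
state=Q head=0 tape=[_]111101   (Q,_)→(Q,0,+1)
state=Q head=1 tape=0[1]11101   (Q,1)→(R,_,-1)
state=R head=0 tape=[0]_11101   (R,0)→(S,#,+1)
state=S head=1 tape=#[_]11101   (S,_)→(Q,_,0)
state=Q head=1 tape=#[_]11101   (Q,_)→(Q,0,+1)
state=Q head=2 tape=#0[1]1101   (Q,1)→(R,_,-1)
state=R head=1 tape=#[0]_1101   (R,0)→(S,#,+1)
state=S head=2 tape=##[_]1101   (S,_)→(Q,_,0)
state=Q head=2 tape=##[_]1101   (Q,_)→(Q,0,+1)
state=Q head=3 tape=##0[1]101   (Q,1)→(R,_,-1)
state=R head=2 tape=##[0]_101   (R,0)→(S,#,+1)
state=S head=3 tape=###[_]101   (S,_)→(Q,_,0)
state=Q head=3 tape=###[_]101   (Q,_)→(Q,0,+1)
state=Q head=4 tape=###0[1]01   (Q,1)→(R,_,-1)
state=R head=3 tape=###[0]_01   (R,0)→(S,#,+1)
state=S head=4 tape=####[_]01   (S,_)→(Q,_,0)
state=Q head=4 tape=####[_]01   (Q,_)→(Q,0,+1)
state=Q head=5 tape=####0[0]1   (Q,0)→(H,1,+1)
state=H head=6 tape=####01[1]
The non-blank tape span at halt is ####011.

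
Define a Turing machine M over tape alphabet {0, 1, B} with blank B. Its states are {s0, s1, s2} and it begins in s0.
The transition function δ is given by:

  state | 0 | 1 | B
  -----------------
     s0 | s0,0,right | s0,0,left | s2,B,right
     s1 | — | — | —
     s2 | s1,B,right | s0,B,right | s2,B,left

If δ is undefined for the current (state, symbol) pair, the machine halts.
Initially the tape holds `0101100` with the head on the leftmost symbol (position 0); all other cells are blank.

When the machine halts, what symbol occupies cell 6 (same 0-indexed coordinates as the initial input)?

B

state=s0 head=0 tape=[0]101100BB   (s0,0)→(s0,0,right)
state=s0 head=1 tape=0[1]01100BB   (s0,1)→(s0,0,left)
state=s0 head=0 tape=[0]001100BB   (s0,0)→(s0,0,right)
state=s0 head=1 tape=0[0]01100BB   (s0,0)→(s0,0,right)
state=s0 head=2 tape=00[0]1100BB   (s0,0)→(s0,0,right)
state=s0 head=3 tape=000[1]100BB   (s0,1)→(s0,0,left)
state=s0 head=2 tape=00[0]0100BB   (s0,0)→(s0,0,right)
state=s0 head=3 tape=000[0]100BB   (s0,0)→(s0,0,right)
state=s0 head=4 tape=0000[1]00BB   (s0,1)→(s0,0,left)
state=s0 head=3 tape=000[0]000BB   (s0,0)→(s0,0,right)
state=s0 head=4 tape=0000[0]00BB   (s0,0)→(s0,0,right)
state=s0 head=5 tape=00000[0]0BB   (s0,0)→(s0,0,right)
state=s0 head=6 tape=000000[0]BB   (s0,0)→(s0,0,right)
state=s0 head=7 tape=0000000[B]B   (s0,B)→(s2,B,right)
state=s2 head=8 tape=0000000B[B]   (s2,B)→(s2,B,left)
state=s2 head=7 tape=0000000[B]B   (s2,B)→(s2,B,left)
state=s2 head=6 tape=000000[0]BB   (s2,0)→(s1,B,right)
state=s1 head=7 tape=000000B[B]B
Cell 6 holds B when M halts.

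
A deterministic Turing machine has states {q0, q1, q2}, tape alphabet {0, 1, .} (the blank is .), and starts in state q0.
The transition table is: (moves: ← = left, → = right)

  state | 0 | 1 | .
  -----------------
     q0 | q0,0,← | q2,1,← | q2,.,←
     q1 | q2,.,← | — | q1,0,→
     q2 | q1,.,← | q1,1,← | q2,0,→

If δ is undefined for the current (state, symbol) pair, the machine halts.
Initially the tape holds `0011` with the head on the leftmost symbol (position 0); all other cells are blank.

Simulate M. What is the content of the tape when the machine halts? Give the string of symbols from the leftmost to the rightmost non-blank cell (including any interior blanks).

000000011

state=q0 head=0 tape=.....[0]011   (q0,0)→(q0,0,←)
state=q0 head=-1 tape=....[.]0011   (q0,.)→(q2,.,←)
state=q2 head=-2 tape=...[.].0011   (q2,.)→(q2,0,→)
state=q2 head=-1 tape=...0[.]0011   (q2,.)→(q2,0,→)
state=q2 head=0 tape=...00[0]011   (q2,0)→(q1,.,←)
state=q1 head=-1 tape=...0[0].011   (q1,0)→(q2,.,←)
state=q2 head=-2 tape=...[0]..011   (q2,0)→(q1,.,←)
state=q1 head=-3 tape=..[.]...011   (q1,.)→(q1,0,→)
state=q1 head=-2 tape=..0[.]..011   (q1,.)→(q1,0,→)
state=q1 head=-1 tape=..00[.].011   (q1,.)→(q1,0,→)
state=q1 head=0 tape=..000[.]011   (q1,.)→(q1,0,→)
state=q1 head=1 tape=..0000[0]11   (q1,0)→(q2,.,←)
state=q2 head=0 tape=..000[0].11   (q2,0)→(q1,.,←)
state=q1 head=-1 tape=..00[0]..11   (q1,0)→(q2,.,←)
state=q2 head=-2 tape=..0[0]...11   (q2,0)→(q1,.,←)
state=q1 head=-3 tape=..[0]....11   (q1,0)→(q2,.,←)
state=q2 head=-4 tape=.[.].....11   (q2,.)→(q2,0,→)
state=q2 head=-3 tape=.0[.]....11   (q2,.)→(q2,0,→)
state=q2 head=-2 tape=.00[.]...11   (q2,.)→(q2,0,→)
state=q2 head=-1 tape=.000[.]..11   (q2,.)→(q2,0,→)
state=q2 head=0 tape=.0000[.].11   (q2,.)→(q2,0,→)
state=q2 head=1 tape=.00000[.]11   (q2,.)→(q2,0,→)
state=q2 head=2 tape=.000000[1]1   (q2,1)→(q1,1,←)
state=q1 head=1 tape=.00000[0]11   (q1,0)→(q2,.,←)
state=q2 head=0 tape=.0000[0].11   (q2,0)→(q1,.,←)
state=q1 head=-1 tape=.000[0]..11   (q1,0)→(q2,.,←)
state=q2 head=-2 tape=.00[0]...11   (q2,0)→(q1,.,←)
state=q1 head=-3 tape=.0[0]....11   (q1,0)→(q2,.,←)
state=q2 head=-4 tape=.[0].....11   (q2,0)→(q1,.,←)
state=q1 head=-5 tape=[.]......11   (q1,.)→(q1,0,→)
state=q1 head=-4 tape=0[.].....11   (q1,.)→(q1,0,→)
state=q1 head=-3 tape=00[.]....11   (q1,.)→(q1,0,→)
state=q1 head=-2 tape=000[.]...11   (q1,.)→(q1,0,→)
state=q1 head=-1 tape=0000[.]..11   (q1,.)→(q1,0,→)
state=q1 head=0 tape=00000[.].11   (q1,.)→(q1,0,→)
state=q1 head=1 tape=000000[.]11   (q1,.)→(q1,0,→)
state=q1 head=2 tape=0000000[1]1
The non-blank tape span at halt is 000000011.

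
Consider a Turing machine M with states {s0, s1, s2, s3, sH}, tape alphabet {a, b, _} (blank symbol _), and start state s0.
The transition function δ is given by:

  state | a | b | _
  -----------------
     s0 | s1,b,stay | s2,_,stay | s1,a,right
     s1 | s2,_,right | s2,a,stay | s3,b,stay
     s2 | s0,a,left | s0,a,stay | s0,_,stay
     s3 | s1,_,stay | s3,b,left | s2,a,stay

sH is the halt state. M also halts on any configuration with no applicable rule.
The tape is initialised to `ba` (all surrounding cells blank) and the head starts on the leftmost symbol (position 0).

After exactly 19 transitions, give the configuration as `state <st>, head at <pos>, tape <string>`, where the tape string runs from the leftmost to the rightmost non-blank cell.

s0 | _[b]a__   read b → write _, move stay, go to s2
s2 | _[_]a__   read _ → write _, move stay, go to s0
s0 | _[_]a__   read _ → write a, move right, go to s1
s1 | _a[a]__   read a → write _, move right, go to s2
s2 | _a_[_]_   read _ → write _, move stay, go to s0
s0 | _a_[_]_   read _ → write a, move right, go to s1
s1 | _a_a[_]   read _ → write b, move stay, go to s3
s3 | _a_a[b]   read b → write b, move left, go to s3
s3 | _a_[a]b   read a → write _, move stay, go to s1
s1 | _a_[_]b   read _ → write b, move stay, go to s3
s3 | _a_[b]b   read b → write b, move left, go to s3
s3 | _a[_]bb   read _ → write a, move stay, go to s2
s2 | _a[a]bb   read a → write a, move left, go to s0
s0 | _[a]abb   read a → write b, move stay, go to s1
s1 | _[b]abb   read b → write a, move stay, go to s2
s2 | _[a]abb   read a → write a, move left, go to s0
s0 | [_]aabb   read _ → write a, move right, go to s1
s1 | a[a]abb   read a → write _, move right, go to s2
s2 | a_[a]bb   read a → write a, move left, go to s0
s0 | a[_]abb
After 19 steps: state s0, head at 0, tape a_abb.

state s0, head at 0, tape a_abb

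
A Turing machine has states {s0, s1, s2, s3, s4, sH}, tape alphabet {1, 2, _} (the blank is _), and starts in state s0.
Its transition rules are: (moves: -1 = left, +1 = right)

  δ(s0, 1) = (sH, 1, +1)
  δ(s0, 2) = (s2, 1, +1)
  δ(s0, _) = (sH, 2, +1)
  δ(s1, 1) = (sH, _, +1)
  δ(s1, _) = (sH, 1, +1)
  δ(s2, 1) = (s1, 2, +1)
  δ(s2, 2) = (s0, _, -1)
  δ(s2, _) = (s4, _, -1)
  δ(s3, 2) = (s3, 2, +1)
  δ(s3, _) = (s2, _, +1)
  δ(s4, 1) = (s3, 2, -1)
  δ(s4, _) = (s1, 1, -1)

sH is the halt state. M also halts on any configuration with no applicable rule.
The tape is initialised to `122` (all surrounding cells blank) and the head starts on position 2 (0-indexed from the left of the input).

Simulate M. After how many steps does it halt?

state=s0 head=2 tape=12[2]__   (s0,2)→(s2,1,+1)
state=s2 head=3 tape=121[_]_   (s2,_)→(s4,_,-1)
state=s4 head=2 tape=12[1]__   (s4,1)→(s3,2,-1)
state=s3 head=1 tape=1[2]2__   (s3,2)→(s3,2,+1)
state=s3 head=2 tape=12[2]__   (s3,2)→(s3,2,+1)
state=s3 head=3 tape=122[_]_   (s3,_)→(s2,_,+1)
state=s2 head=4 tape=122_[_]   (s2,_)→(s4,_,-1)
state=s4 head=3 tape=122[_]_   (s4,_)→(s1,1,-1)
state=s1 head=2 tape=12[2]1_
M halts after 8 transitions.

8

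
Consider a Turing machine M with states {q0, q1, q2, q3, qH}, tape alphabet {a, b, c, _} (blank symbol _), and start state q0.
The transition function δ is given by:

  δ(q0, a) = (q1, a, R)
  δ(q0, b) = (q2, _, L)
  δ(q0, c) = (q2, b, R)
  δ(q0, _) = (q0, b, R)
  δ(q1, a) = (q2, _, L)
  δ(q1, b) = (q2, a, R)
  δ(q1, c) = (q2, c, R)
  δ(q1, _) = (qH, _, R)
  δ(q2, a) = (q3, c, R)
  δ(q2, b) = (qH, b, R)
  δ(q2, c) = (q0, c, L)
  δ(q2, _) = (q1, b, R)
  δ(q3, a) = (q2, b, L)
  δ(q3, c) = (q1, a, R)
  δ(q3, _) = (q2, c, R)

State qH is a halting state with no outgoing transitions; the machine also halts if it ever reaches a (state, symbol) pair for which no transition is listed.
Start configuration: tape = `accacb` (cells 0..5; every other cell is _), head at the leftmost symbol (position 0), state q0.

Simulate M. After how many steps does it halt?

22

q0 | _[a]ccacb___   read a → write a, move R, go to q1
q1 | _a[c]cacb___   read c → write c, move R, go to q2
q2 | _ac[c]acb___   read c → write c, move L, go to q0
q0 | _a[c]cacb___   read c → write b, move R, go to q2
q2 | _ab[c]acb___   read c → write c, move L, go to q0
q0 | _a[b]cacb___   read b → write _, move L, go to q2
q2 | _[a]_cacb___   read a → write c, move R, go to q3
q3 | _c[_]cacb___   read _ → write c, move R, go to q2
q2 | _cc[c]acb___   read c → write c, move L, go to q0
q0 | _c[c]cacb___   read c → write b, move R, go to q2
q2 | _cb[c]acb___   read c → write c, move L, go to q0
q0 | _c[b]cacb___   read b → write _, move L, go to q2
q2 | _[c]_cacb___   read c → write c, move L, go to q0
q0 | [_]c_cacb___   read _ → write b, move R, go to q0
q0 | b[c]_cacb___   read c → write b, move R, go to q2
q2 | bb[_]cacb___   read _ → write b, move R, go to q1
q1 | bbb[c]acb___   read c → write c, move R, go to q2
q2 | bbbc[a]cb___   read a → write c, move R, go to q3
q3 | bbbcc[c]b___   read c → write a, move R, go to q1
q1 | bbbcca[b]___   read b → write a, move R, go to q2
q2 | bbbccaa[_]__   read _ → write b, move R, go to q1
q1 | bbbccaab[_]_   read _ → write _, move R, go to qH
qH | bbbccaab_[_]
M halts after 22 transitions.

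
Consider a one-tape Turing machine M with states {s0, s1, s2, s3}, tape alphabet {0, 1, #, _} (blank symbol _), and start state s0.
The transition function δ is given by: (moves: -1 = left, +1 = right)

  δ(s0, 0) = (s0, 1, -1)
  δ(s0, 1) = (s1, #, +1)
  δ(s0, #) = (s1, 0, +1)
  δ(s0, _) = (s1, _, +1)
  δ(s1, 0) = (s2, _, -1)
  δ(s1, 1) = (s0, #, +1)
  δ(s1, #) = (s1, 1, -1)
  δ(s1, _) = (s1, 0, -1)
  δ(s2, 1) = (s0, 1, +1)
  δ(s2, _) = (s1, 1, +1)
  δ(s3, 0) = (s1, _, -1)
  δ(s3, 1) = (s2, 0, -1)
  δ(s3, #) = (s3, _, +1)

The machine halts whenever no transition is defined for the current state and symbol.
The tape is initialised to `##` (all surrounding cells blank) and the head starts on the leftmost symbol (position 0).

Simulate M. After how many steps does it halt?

30

state=s0 head=0 tape=__[#]#___   (s0,#)→(s1,0,+1)
state=s1 head=1 tape=__0[#]___   (s1,#)→(s1,1,-1)
state=s1 head=0 tape=__[0]1___   (s1,0)→(s2,_,-1)
state=s2 head=-1 tape=_[_]_1___   (s2,_)→(s1,1,+1)
state=s1 head=0 tape=_1[_]1___   (s1,_)→(s1,0,-1)
state=s1 head=-1 tape=_[1]01___   (s1,1)→(s0,#,+1)
state=s0 head=0 tape=_#[0]1___   (s0,0)→(s0,1,-1)
state=s0 head=-1 tape=_[#]11___   (s0,#)→(s1,0,+1)
state=s1 head=0 tape=_0[1]1___   (s1,1)→(s0,#,+1)
state=s0 head=1 tape=_0#[1]___   (s0,1)→(s1,#,+1)
state=s1 head=2 tape=_0##[_]__   (s1,_)→(s1,0,-1)
state=s1 head=1 tape=_0#[#]0__   (s1,#)→(s1,1,-1)
state=s1 head=0 tape=_0[#]10__   (s1,#)→(s1,1,-1)
state=s1 head=-1 tape=_[0]110__   (s1,0)→(s2,_,-1)
state=s2 head=-2 tape=[_]_110__   (s2,_)→(s1,1,+1)
state=s1 head=-1 tape=1[_]110__   (s1,_)→(s1,0,-1)
state=s1 head=-2 tape=[1]0110__   (s1,1)→(s0,#,+1)
state=s0 head=-1 tape=#[0]110__   (s0,0)→(s0,1,-1)
state=s0 head=-2 tape=[#]1110__   (s0,#)→(s1,0,+1)
state=s1 head=-1 tape=0[1]110__   (s1,1)→(s0,#,+1)
state=s0 head=0 tape=0#[1]10__   (s0,1)→(s1,#,+1)
state=s1 head=1 tape=0##[1]0__   (s1,1)→(s0,#,+1)
state=s0 head=2 tape=0###[0]__   (s0,0)→(s0,1,-1)
state=s0 head=1 tape=0##[#]1__   (s0,#)→(s1,0,+1)
state=s1 head=2 tape=0##0[1]__   (s1,1)→(s0,#,+1)
state=s0 head=3 tape=0##0#[_]_   (s0,_)→(s1,_,+1)
state=s1 head=4 tape=0##0#_[_]   (s1,_)→(s1,0,-1)
state=s1 head=3 tape=0##0#[_]0   (s1,_)→(s1,0,-1)
state=s1 head=2 tape=0##0[#]00   (s1,#)→(s1,1,-1)
state=s1 head=1 tape=0##[0]100   (s1,0)→(s2,_,-1)
state=s2 head=0 tape=0#[#]_100
M halts after 30 transitions.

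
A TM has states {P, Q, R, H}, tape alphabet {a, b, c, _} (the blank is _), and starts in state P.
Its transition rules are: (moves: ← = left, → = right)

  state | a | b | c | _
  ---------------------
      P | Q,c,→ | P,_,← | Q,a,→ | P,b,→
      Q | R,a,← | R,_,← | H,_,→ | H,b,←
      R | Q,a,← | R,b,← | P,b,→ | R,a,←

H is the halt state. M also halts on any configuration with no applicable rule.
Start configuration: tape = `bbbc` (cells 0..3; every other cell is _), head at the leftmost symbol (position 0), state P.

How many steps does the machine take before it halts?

23

P | ___[b]bbc_   read b → write _, move ←, go to P
P | __[_]_bbc_   read _ → write b, move →, go to P
P | __b[_]bbc_   read _ → write b, move →, go to P
P | __bb[b]bc_   read b → write _, move ←, go to P
P | __b[b]_bc_   read b → write _, move ←, go to P
P | __[b]__bc_   read b → write _, move ←, go to P
P | _[_]___bc_   read _ → write b, move →, go to P
P | _b[_]__bc_   read _ → write b, move →, go to P
P | _bb[_]_bc_   read _ → write b, move →, go to P
P | _bbb[_]bc_   read _ → write b, move →, go to P
P | _bbbb[b]c_   read b → write _, move ←, go to P
P | _bbb[b]_c_   read b → write _, move ←, go to P
P | _bb[b]__c_   read b → write _, move ←, go to P
P | _b[b]___c_   read b → write _, move ←, go to P
P | _[b]____c_   read b → write _, move ←, go to P
P | [_]_____c_   read _ → write b, move →, go to P
P | b[_]____c_   read _ → write b, move →, go to P
P | bb[_]___c_   read _ → write b, move →, go to P
P | bbb[_]__c_   read _ → write b, move →, go to P
P | bbbb[_]_c_   read _ → write b, move →, go to P
P | bbbbb[_]c_   read _ → write b, move →, go to P
P | bbbbbb[c]_   read c → write a, move →, go to Q
Q | bbbbbba[_]   read _ → write b, move ←, go to H
H | bbbbbb[a]b
M halts after 23 transitions.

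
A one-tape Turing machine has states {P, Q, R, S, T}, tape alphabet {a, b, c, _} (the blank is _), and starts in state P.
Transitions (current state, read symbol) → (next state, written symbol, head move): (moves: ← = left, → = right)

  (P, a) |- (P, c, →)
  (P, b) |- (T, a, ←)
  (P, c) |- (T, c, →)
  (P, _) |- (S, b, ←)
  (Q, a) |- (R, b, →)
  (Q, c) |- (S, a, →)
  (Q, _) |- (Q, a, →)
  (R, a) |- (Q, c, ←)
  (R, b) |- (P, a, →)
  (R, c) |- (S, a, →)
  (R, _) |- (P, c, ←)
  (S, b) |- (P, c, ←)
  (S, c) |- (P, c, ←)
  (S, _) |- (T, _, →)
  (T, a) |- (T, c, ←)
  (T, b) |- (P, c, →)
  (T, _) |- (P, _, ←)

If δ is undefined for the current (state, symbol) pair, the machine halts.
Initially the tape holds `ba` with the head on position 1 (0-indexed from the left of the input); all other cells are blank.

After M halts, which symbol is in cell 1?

state=P head=1 tape=____b[a]__   (P,a)→(P,c,→)
state=P head=2 tape=____bc[_]_   (P,_)→(S,b,←)
state=S head=1 tape=____b[c]b_   (S,c)→(P,c,←)
state=P head=0 tape=____[b]cb_   (P,b)→(T,a,←)
state=T head=-1 tape=___[_]acb_   (T,_)→(P,_,←)
state=P head=-2 tape=__[_]_acb_   (P,_)→(S,b,←)
state=S head=-3 tape=_[_]b_acb_   (S,_)→(T,_,→)
state=T head=-2 tape=__[b]_acb_   (T,b)→(P,c,→)
state=P head=-1 tape=__c[_]acb_   (P,_)→(S,b,←)
state=S head=-2 tape=__[c]bacb_   (S,c)→(P,c,←)
state=P head=-3 tape=_[_]cbacb_   (P,_)→(S,b,←)
state=S head=-4 tape=[_]bcbacb_   (S,_)→(T,_,→)
state=T head=-3 tape=_[b]cbacb_   (T,b)→(P,c,→)
state=P head=-2 tape=_c[c]bacb_   (P,c)→(T,c,→)
state=T head=-1 tape=_cc[b]acb_   (T,b)→(P,c,→)
state=P head=0 tape=_ccc[a]cb_   (P,a)→(P,c,→)
state=P head=1 tape=_cccc[c]b_   (P,c)→(T,c,→)
state=T head=2 tape=_ccccc[b]_   (T,b)→(P,c,→)
state=P head=3 tape=_cccccc[_]   (P,_)→(S,b,←)
state=S head=2 tape=_ccccc[c]b   (S,c)→(P,c,←)
state=P head=1 tape=_cccc[c]cb   (P,c)→(T,c,→)
state=T head=2 tape=_ccccc[c]b
Cell 1 holds c when M halts.

c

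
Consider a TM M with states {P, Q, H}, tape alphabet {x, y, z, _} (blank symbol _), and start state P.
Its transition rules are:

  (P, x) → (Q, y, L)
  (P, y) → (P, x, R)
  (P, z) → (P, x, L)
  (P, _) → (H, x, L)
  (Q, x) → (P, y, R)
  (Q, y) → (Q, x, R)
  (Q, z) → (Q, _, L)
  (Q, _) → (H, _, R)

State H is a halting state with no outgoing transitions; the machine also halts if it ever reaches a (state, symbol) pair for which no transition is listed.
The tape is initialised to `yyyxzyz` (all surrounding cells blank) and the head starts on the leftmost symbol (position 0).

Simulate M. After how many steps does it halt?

18

state=P head=0 tape=[y]yyxzyz_   (P,y)→(P,x,R)
state=P head=1 tape=x[y]yxzyz_   (P,y)→(P,x,R)
state=P head=2 tape=xx[y]xzyz_   (P,y)→(P,x,R)
state=P head=3 tape=xxx[x]zyz_   (P,x)→(Q,y,L)
state=Q head=2 tape=xx[x]yzyz_   (Q,x)→(P,y,R)
state=P head=3 tape=xxy[y]zyz_   (P,y)→(P,x,R)
state=P head=4 tape=xxyx[z]yz_   (P,z)→(P,x,L)
state=P head=3 tape=xxy[x]xyz_   (P,x)→(Q,y,L)
state=Q head=2 tape=xx[y]yxyz_   (Q,y)→(Q,x,R)
state=Q head=3 tape=xxx[y]xyz_   (Q,y)→(Q,x,R)
state=Q head=4 tape=xxxx[x]yz_   (Q,x)→(P,y,R)
state=P head=5 tape=xxxxy[y]z_   (P,y)→(P,x,R)
state=P head=6 tape=xxxxyx[z]_   (P,z)→(P,x,L)
state=P head=5 tape=xxxxy[x]x_   (P,x)→(Q,y,L)
state=Q head=4 tape=xxxx[y]yx_   (Q,y)→(Q,x,R)
state=Q head=5 tape=xxxxx[y]x_   (Q,y)→(Q,x,R)
state=Q head=6 tape=xxxxxx[x]_   (Q,x)→(P,y,R)
state=P head=7 tape=xxxxxxy[_]   (P,_)→(H,x,L)
state=H head=6 tape=xxxxxx[y]x
M halts after 18 transitions.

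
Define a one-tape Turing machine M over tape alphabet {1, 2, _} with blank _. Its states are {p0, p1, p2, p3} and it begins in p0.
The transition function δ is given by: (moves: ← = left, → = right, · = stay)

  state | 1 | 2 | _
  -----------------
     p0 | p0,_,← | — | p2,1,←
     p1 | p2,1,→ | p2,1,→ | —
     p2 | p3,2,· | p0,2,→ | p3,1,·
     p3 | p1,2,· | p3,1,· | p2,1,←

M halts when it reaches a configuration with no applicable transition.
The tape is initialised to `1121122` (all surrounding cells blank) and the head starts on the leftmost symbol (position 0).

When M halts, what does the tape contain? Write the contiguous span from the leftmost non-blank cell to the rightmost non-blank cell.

state=p0 head=0 tape=__[1]121122   (p0,1)→(p0,_,←)
state=p0 head=-1 tape=_[_]_121122   (p0,_)→(p2,1,←)
state=p2 head=-2 tape=[_]1_121122   (p2,_)→(p3,1,·)
state=p3 head=-2 tape=[1]1_121122   (p3,1)→(p1,2,·)
state=p1 head=-2 tape=[2]1_121122   (p1,2)→(p2,1,→)
state=p2 head=-1 tape=1[1]_121122   (p2,1)→(p3,2,·)
state=p3 head=-1 tape=1[2]_121122   (p3,2)→(p3,1,·)
state=p3 head=-1 tape=1[1]_121122   (p3,1)→(p1,2,·)
state=p1 head=-1 tape=1[2]_121122   (p1,2)→(p2,1,→)
state=p2 head=0 tape=11[_]121122   (p2,_)→(p3,1,·)
state=p3 head=0 tape=11[1]121122   (p3,1)→(p1,2,·)
state=p1 head=0 tape=11[2]121122   (p1,2)→(p2,1,→)
state=p2 head=1 tape=111[1]21122   (p2,1)→(p3,2,·)
state=p3 head=1 tape=111[2]21122   (p3,2)→(p3,1,·)
state=p3 head=1 tape=111[1]21122   (p3,1)→(p1,2,·)
state=p1 head=1 tape=111[2]21122   (p1,2)→(p2,1,→)
state=p2 head=2 tape=1111[2]1122   (p2,2)→(p0,2,→)
state=p0 head=3 tape=11112[1]122   (p0,1)→(p0,_,←)
state=p0 head=2 tape=1111[2]_122
The non-blank tape span at halt is 11112_122.

11112_122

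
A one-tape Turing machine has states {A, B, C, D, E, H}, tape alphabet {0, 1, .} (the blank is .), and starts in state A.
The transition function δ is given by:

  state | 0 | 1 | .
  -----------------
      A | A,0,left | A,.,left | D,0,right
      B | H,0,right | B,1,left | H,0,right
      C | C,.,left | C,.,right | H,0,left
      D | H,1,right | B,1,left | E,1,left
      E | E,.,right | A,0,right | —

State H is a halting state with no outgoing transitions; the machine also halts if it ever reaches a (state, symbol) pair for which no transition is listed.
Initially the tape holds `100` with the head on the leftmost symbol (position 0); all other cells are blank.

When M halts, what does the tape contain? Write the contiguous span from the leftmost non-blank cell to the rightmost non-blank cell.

state=A head=0 tape=.[1]00   (A,1)→(A,.,left)
state=A head=-1 tape=[.].00   (A,.)→(D,0,right)
state=D head=0 tape=0[.]00   (D,.)→(E,1,left)
state=E head=-1 tape=[0]100   (E,0)→(E,.,right)
state=E head=0 tape=.[1]00   (E,1)→(A,0,right)
state=A head=1 tape=.0[0]0   (A,0)→(A,0,left)
state=A head=0 tape=.[0]00   (A,0)→(A,0,left)
state=A head=-1 tape=[.]000   (A,.)→(D,0,right)
state=D head=0 tape=0[0]00   (D,0)→(H,1,right)
state=H head=1 tape=01[0]0
The non-blank tape span at halt is 0100.

0100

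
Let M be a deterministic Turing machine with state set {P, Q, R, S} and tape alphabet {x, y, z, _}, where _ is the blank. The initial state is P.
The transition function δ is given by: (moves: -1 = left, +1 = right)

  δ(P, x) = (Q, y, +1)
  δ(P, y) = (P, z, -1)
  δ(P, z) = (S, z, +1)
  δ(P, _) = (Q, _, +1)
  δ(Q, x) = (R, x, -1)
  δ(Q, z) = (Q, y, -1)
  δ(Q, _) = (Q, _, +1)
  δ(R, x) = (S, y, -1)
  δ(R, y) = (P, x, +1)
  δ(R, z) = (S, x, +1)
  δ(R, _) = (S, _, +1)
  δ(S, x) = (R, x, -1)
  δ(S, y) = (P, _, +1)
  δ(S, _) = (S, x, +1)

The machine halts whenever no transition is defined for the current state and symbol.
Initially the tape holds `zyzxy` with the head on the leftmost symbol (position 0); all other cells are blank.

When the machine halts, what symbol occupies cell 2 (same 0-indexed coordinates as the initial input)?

_

P | [z]yzxy   read z → write z, move +1, go to S
S | z[y]zxy   read y → write _, move +1, go to P
P | z_[z]xy   read z → write z, move +1, go to S
S | z_z[x]y   read x → write x, move -1, go to R
R | z_[z]xy   read z → write x, move +1, go to S
S | z_x[x]y   read x → write x, move -1, go to R
R | z_[x]xy   read x → write y, move -1, go to S
S | z[_]yxy   read _ → write x, move +1, go to S
S | zx[y]xy   read y → write _, move +1, go to P
P | zx_[x]y   read x → write y, move +1, go to Q
Q | zx_y[y]
Cell 2 holds _ when M halts.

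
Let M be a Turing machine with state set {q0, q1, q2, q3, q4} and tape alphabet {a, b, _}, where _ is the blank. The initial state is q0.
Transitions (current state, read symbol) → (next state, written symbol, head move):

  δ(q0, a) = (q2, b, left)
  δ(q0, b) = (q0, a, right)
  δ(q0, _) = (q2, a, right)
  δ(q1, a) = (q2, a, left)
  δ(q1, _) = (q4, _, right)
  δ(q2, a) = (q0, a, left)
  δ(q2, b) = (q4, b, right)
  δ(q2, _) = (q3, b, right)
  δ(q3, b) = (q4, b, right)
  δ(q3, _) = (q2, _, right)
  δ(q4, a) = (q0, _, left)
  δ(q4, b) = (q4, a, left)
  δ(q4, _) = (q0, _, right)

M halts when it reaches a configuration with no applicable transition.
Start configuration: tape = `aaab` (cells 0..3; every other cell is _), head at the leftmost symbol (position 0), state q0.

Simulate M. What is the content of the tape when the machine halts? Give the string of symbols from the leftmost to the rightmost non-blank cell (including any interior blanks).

baabaaab

state=q0 head=0 tape=____[a]aab   (q0,a)→(q2,b,left)
state=q2 head=-1 tape=___[_]baab   (q2,_)→(q3,b,right)
state=q3 head=0 tape=___b[b]aab   (q3,b)→(q4,b,right)
state=q4 head=1 tape=___bb[a]ab   (q4,a)→(q0,_,left)
state=q0 head=0 tape=___b[b]_ab   (q0,b)→(q0,a,right)
state=q0 head=1 tape=___ba[_]ab   (q0,_)→(q2,a,right)
state=q2 head=2 tape=___baa[a]b   (q2,a)→(q0,a,left)
state=q0 head=1 tape=___ba[a]ab   (q0,a)→(q2,b,left)
state=q2 head=0 tape=___b[a]bab   (q2,a)→(q0,a,left)
state=q0 head=-1 tape=___[b]abab   (q0,b)→(q0,a,right)
state=q0 head=0 tape=___a[a]bab   (q0,a)→(q2,b,left)
state=q2 head=-1 tape=___[a]bbab   (q2,a)→(q0,a,left)
state=q0 head=-2 tape=__[_]abbab   (q0,_)→(q2,a,right)
state=q2 head=-1 tape=__a[a]bbab   (q2,a)→(q0,a,left)
state=q0 head=-2 tape=__[a]abbab   (q0,a)→(q2,b,left)
state=q2 head=-3 tape=_[_]babbab   (q2,_)→(q3,b,right)
state=q3 head=-2 tape=_b[b]abbab   (q3,b)→(q4,b,right)
state=q4 head=-1 tape=_bb[a]bbab   (q4,a)→(q0,_,left)
state=q0 head=-2 tape=_b[b]_bbab   (q0,b)→(q0,a,right)
state=q0 head=-1 tape=_ba[_]bbab   (q0,_)→(q2,a,right)
state=q2 head=0 tape=_baa[b]bab   (q2,b)→(q4,b,right)
state=q4 head=1 tape=_baab[b]ab   (q4,b)→(q4,a,left)
state=q4 head=0 tape=_baa[b]aab   (q4,b)→(q4,a,left)
state=q4 head=-1 tape=_ba[a]aaab   (q4,a)→(q0,_,left)
state=q0 head=-2 tape=_b[a]_aaab   (q0,a)→(q2,b,left)
state=q2 head=-3 tape=_[b]b_aaab   (q2,b)→(q4,b,right)
state=q4 head=-2 tape=_b[b]_aaab   (q4,b)→(q4,a,left)
state=q4 head=-3 tape=_[b]a_aaab   (q4,b)→(q4,a,left)
state=q4 head=-4 tape=[_]aa_aaab   (q4,_)→(q0,_,right)
state=q0 head=-3 tape=_[a]a_aaab   (q0,a)→(q2,b,left)
state=q2 head=-4 tape=[_]ba_aaab   (q2,_)→(q3,b,right)
state=q3 head=-3 tape=b[b]a_aaab   (q3,b)→(q4,b,right)
state=q4 head=-2 tape=bb[a]_aaab   (q4,a)→(q0,_,left)
state=q0 head=-3 tape=b[b]__aaab   (q0,b)→(q0,a,right)
state=q0 head=-2 tape=ba[_]_aaab   (q0,_)→(q2,a,right)
state=q2 head=-1 tape=baa[_]aaab   (q2,_)→(q3,b,right)
state=q3 head=0 tape=baab[a]aab
The non-blank tape span at halt is baabaaab.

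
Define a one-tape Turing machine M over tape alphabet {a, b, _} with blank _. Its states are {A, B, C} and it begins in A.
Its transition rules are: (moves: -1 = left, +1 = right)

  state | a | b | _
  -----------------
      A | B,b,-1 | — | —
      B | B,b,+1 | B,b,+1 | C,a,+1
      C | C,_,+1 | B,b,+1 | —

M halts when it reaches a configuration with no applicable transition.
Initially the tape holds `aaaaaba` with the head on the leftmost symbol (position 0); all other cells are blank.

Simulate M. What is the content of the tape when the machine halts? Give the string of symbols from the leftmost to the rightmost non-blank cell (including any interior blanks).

abbbbbbba

state=A head=0 tape=_[a]aaaaba__   (A,a)→(B,b,-1)
state=B head=-1 tape=[_]baaaaba__   (B,_)→(C,a,+1)
state=C head=0 tape=a[b]aaaaba__   (C,b)→(B,b,+1)
state=B head=1 tape=ab[a]aaaba__   (B,a)→(B,b,+1)
state=B head=2 tape=abb[a]aaba__   (B,a)→(B,b,+1)
state=B head=3 tape=abbb[a]aba__   (B,a)→(B,b,+1)
state=B head=4 tape=abbbb[a]ba__   (B,a)→(B,b,+1)
state=B head=5 tape=abbbbb[b]a__   (B,b)→(B,b,+1)
state=B head=6 tape=abbbbbb[a]__   (B,a)→(B,b,+1)
state=B head=7 tape=abbbbbbb[_]_   (B,_)→(C,a,+1)
state=C head=8 tape=abbbbbbba[_]
The non-blank tape span at halt is abbbbbbba.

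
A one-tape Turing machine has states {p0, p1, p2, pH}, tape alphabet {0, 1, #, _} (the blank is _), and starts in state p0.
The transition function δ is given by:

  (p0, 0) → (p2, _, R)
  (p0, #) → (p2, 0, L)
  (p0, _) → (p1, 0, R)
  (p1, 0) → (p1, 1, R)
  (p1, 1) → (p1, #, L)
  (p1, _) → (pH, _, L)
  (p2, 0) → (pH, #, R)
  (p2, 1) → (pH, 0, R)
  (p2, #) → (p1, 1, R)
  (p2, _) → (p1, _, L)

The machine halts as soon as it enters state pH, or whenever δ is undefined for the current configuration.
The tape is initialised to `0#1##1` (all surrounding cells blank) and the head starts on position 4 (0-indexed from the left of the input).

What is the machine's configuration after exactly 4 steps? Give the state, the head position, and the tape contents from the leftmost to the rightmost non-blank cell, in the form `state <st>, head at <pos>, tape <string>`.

state=p0 head=4 tape=0#1#[#]1   (p0,#)→(p2,0,L)
state=p2 head=3 tape=0#1[#]01   (p2,#)→(p1,1,R)
state=p1 head=4 tape=0#11[0]1   (p1,0)→(p1,1,R)
state=p1 head=5 tape=0#111[1]   (p1,1)→(p1,#,L)
state=p1 head=4 tape=0#11[1]#
After 4 steps: state p1, head at 4, tape 0#111#.

state p1, head at 4, tape 0#111#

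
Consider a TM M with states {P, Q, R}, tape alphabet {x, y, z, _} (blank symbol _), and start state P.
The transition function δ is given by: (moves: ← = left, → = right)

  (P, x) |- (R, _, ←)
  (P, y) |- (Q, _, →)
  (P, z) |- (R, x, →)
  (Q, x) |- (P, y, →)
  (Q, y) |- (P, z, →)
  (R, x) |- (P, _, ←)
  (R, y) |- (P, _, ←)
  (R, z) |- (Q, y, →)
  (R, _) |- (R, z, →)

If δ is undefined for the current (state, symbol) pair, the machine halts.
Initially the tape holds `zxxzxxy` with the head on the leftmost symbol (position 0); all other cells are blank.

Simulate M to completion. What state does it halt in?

state=P head=0 tape=_[z]xxzxxy   (P,z)→(R,x,→)
state=R head=1 tape=_x[x]xzxxy   (R,x)→(P,_,←)
state=P head=0 tape=_[x]_xzxxy   (P,x)→(R,_,←)
state=R head=-1 tape=[_]__xzxxy   (R,_)→(R,z,→)
state=R head=0 tape=z[_]_xzxxy   (R,_)→(R,z,→)
state=R head=1 tape=zz[_]xzxxy   (R,_)→(R,z,→)
state=R head=2 tape=zzz[x]zxxy   (R,x)→(P,_,←)
state=P head=1 tape=zz[z]_zxxy   (P,z)→(R,x,→)
state=R head=2 tape=zzx[_]zxxy   (R,_)→(R,z,→)
state=R head=3 tape=zzxz[z]xxy   (R,z)→(Q,y,→)
state=Q head=4 tape=zzxzy[x]xy   (Q,x)→(P,y,→)
state=P head=5 tape=zzxzyy[x]y   (P,x)→(R,_,←)
state=R head=4 tape=zzxzy[y]_y   (R,y)→(P,_,←)
state=P head=3 tape=zzxz[y]__y   (P,y)→(Q,_,→)
state=Q head=4 tape=zzxz_[_]_y
No transition is defined for (Q, _); M halts in state Q.

Q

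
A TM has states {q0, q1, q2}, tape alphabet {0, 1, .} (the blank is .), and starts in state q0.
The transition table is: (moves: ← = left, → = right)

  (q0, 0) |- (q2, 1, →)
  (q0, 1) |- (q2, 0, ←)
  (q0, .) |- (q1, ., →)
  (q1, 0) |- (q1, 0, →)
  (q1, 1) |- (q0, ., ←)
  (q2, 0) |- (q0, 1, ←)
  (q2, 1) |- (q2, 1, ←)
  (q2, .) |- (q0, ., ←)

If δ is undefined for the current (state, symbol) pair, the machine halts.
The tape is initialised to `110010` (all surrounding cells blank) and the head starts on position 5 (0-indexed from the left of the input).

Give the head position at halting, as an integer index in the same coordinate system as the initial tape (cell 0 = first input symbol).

q0 | ..11001[0].   read 0 → write 1, move →, go to q2
q2 | ..110011[.]   read . → write ., move ←, go to q0
q0 | ..11001[1].   read 1 → write 0, move ←, go to q2
q2 | ..1100[1]0.   read 1 → write 1, move ←, go to q2
q2 | ..110[0]10.   read 0 → write 1, move ←, go to q0
q0 | ..11[0]110.   read 0 → write 1, move →, go to q2
q2 | ..111[1]10.   read 1 → write 1, move ←, go to q2
q2 | ..11[1]110.   read 1 → write 1, move ←, go to q2
q2 | ..1[1]1110.   read 1 → write 1, move ←, go to q2
q2 | ..[1]11110.   read 1 → write 1, move ←, go to q2
q2 | .[.]111110.   read . → write ., move ←, go to q0
q0 | [.].111110.   read . → write ., move →, go to q1
q1 | .[.]111110.
At halt the head is at cell -1.

-1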